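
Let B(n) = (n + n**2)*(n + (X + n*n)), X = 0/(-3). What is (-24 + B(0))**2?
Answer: 576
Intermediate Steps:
X = 0 (X = 0*(-1/3) = 0)
B(n) = (n + n**2)**2 (B(n) = (n + n**2)*(n + (0 + n*n)) = (n + n**2)*(n + (0 + n**2)) = (n + n**2)*(n + n**2) = (n + n**2)**2)
(-24 + B(0))**2 = (-24 + 0**2*(1 + 0**2 + 2*0))**2 = (-24 + 0*(1 + 0 + 0))**2 = (-24 + 0*1)**2 = (-24 + 0)**2 = (-24)**2 = 576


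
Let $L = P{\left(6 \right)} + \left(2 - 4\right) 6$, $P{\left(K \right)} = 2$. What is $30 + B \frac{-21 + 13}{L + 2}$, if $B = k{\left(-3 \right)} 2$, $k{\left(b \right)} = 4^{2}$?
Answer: $62$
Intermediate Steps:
$k{\left(b \right)} = 16$
$L = -10$ ($L = 2 + \left(2 - 4\right) 6 = 2 - 12 = -10$)
$B = 32$ ($B = 16 \cdot 2 = 32$)
$30 + B \frac{-21 + 13}{L + 2} = 30 + 32 \frac{-21 + 13}{-10 + 2} = 30 + 32 \left(- \frac{8}{-8}\right) = 30 + 32 \left(\left(-8\right) \left(- \frac{1}{8}\right)\right) = 30 + 32 \cdot 1 = 30 + 32 = 62$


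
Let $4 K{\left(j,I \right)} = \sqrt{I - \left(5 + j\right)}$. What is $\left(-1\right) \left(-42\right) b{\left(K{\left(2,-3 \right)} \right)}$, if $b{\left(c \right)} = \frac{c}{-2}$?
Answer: $- \frac{21 i \sqrt{10}}{4} \approx - 16.602 i$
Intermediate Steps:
$K{\left(j,I \right)} = \frac{\sqrt{-5 + I - j}}{4}$ ($K{\left(j,I \right)} = \frac{\sqrt{I - \left(5 + j\right)}}{4} = \frac{\sqrt{-5 + I - j}}{4}$)
$b{\left(c \right)} = - \frac{c}{2}$ ($b{\left(c \right)} = c \left(- \frac{1}{2}\right) = - \frac{c}{2}$)
$\left(-1\right) \left(-42\right) b{\left(K{\left(2,-3 \right)} \right)} = \left(-1\right) \left(-42\right) \left(- \frac{\frac{1}{4} \sqrt{-5 - 3 - 2}}{2}\right) = 42 \left(- \frac{\frac{1}{4} \sqrt{-5 - 3 - 2}}{2}\right) = 42 \left(- \frac{\frac{1}{4} \sqrt{-10}}{2}\right) = 42 \left(- \frac{\frac{1}{4} i \sqrt{10}}{2}\right) = 42 \left(- \frac{i \sqrt{10}}{8}\right) = - \frac{21 i \sqrt{10}}{4}$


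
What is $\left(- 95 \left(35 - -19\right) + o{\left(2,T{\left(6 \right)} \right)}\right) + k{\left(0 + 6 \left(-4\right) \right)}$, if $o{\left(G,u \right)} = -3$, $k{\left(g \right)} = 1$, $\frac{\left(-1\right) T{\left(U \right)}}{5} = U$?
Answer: $-5132$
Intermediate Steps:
$T{\left(U \right)} = - 5 U$
$\left(- 95 \left(35 - -19\right) + o{\left(2,T{\left(6 \right)} \right)}\right) + k{\left(0 + 6 \left(-4\right) \right)} = \left(- 95 \left(35 - -19\right) - 3\right) + 1 = \left(- 95 \left(35 + 19\right) - 3\right) + 1 = \left(\left(-95\right) 54 - 3\right) + 1 = \left(-5130 - 3\right) + 1 = -5133 + 1 = -5132$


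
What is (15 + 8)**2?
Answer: 529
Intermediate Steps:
(15 + 8)**2 = 23**2 = 529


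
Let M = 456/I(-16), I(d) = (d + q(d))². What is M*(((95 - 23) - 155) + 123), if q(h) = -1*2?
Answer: 1520/27 ≈ 56.296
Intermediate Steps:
q(h) = -2
I(d) = (-2 + d)² (I(d) = (d - 2)² = (-2 + d)²)
M = 38/27 (M = 456/((-2 - 16)²) = 456/((-18)²) = 456/324 = 456*(1/324) = 38/27 ≈ 1.4074)
M*(((95 - 23) - 155) + 123) = 38*(((95 - 23) - 155) + 123)/27 = 38*((72 - 155) + 123)/27 = 38*(-83 + 123)/27 = (38/27)*40 = 1520/27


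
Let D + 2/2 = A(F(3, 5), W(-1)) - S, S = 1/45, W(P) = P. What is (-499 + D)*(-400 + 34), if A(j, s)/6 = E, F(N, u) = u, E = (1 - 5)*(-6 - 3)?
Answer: 1559282/15 ≈ 1.0395e+5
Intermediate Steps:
E = 36 (E = -4*(-9) = 36)
A(j, s) = 216 (A(j, s) = 6*36 = 216)
S = 1/45 ≈ 0.022222
D = 9674/45 (D = -1 + (216 - 1*1/45) = -1 + (216 - 1/45) = -1 + 9719/45 = 9674/45 ≈ 214.98)
(-499 + D)*(-400 + 34) = (-499 + 9674/45)*(-400 + 34) = -12781/45*(-366) = 1559282/15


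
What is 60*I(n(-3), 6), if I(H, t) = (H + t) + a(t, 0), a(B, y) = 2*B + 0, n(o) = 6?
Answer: 1440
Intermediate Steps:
a(B, y) = 2*B
I(H, t) = H + 3*t (I(H, t) = (H + t) + 2*t = H + 3*t)
60*I(n(-3), 6) = 60*(6 + 3*6) = 60*(6 + 18) = 60*24 = 1440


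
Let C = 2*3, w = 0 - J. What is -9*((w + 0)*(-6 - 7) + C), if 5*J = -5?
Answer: 63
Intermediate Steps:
J = -1 (J = (1/5)*(-5) = -1)
w = 1 (w = 0 - 1*(-1) = 0 + 1 = 1)
C = 6
-9*((w + 0)*(-6 - 7) + C) = -9*((1 + 0)*(-6 - 7) + 6) = -9*(1*(-13) + 6) = -9*(-13 + 6) = -9*(-7) = 63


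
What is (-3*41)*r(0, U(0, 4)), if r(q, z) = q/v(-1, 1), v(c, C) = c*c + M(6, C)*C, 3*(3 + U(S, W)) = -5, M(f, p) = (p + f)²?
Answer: 0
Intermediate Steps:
M(f, p) = (f + p)²
U(S, W) = -14/3 (U(S, W) = -3 + (⅓)*(-5) = -3 - 5/3 = -14/3)
v(c, C) = c² + C*(6 + C)² (v(c, C) = c*c + (6 + C)²*C = c² + C*(6 + C)²)
r(q, z) = q/50 (r(q, z) = q/((-1)² + 1*(6 + 1)²) = q/(1 + 1*7²) = q/(1 + 1*49) = q/(1 + 49) = q/50)
(-3*41)*r(0, U(0, 4)) = (-3*41)*((1/50)*0) = -123*0 = 0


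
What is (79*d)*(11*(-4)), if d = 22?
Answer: -76472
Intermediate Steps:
(79*d)*(11*(-4)) = (79*22)*(11*(-4)) = 1738*(-44) = -76472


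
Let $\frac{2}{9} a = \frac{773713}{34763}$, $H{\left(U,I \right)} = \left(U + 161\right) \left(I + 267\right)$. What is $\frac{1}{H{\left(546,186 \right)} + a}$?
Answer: $\frac{69526}{22274124963} \approx 3.1214 \cdot 10^{-6}$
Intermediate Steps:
$H{\left(U,I \right)} = \left(161 + U\right) \left(267 + I\right)$
$a = \frac{6963417}{69526}$ ($a = \frac{9 \cdot \frac{773713}{34763}}{2} = \frac{9 \cdot 773713 \cdot \frac{1}{34763}}{2} = \frac{9}{2} \cdot \frac{773713}{34763} = \frac{6963417}{69526} \approx 100.16$)
$\frac{1}{H{\left(546,186 \right)} + a} = \frac{1}{\left(42987 + 161 \cdot 186 + 267 \cdot 546 + 186 \cdot 546\right) + \frac{6963417}{69526}} = \frac{1}{\left(42987 + 29946 + 145782 + 101556\right) + \frac{6963417}{69526}} = \frac{1}{320271 + \frac{6963417}{69526}} = \frac{1}{\frac{22274124963}{69526}} = \frac{69526}{22274124963}$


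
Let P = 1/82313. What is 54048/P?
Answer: 4448853024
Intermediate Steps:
P = 1/82313 ≈ 1.2149e-5
54048/P = 54048/(1/82313) = 54048*82313 = 4448853024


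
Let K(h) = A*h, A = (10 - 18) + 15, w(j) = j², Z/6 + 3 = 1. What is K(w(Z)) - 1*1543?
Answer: -535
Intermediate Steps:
Z = -12 (Z = -18 + 6*1 = -18 + 6 = -12)
A = 7 (A = -8 + 15 = 7)
K(h) = 7*h
K(w(Z)) - 1*1543 = 7*(-12)² - 1*1543 = 7*144 - 1543 = 1008 - 1543 = -535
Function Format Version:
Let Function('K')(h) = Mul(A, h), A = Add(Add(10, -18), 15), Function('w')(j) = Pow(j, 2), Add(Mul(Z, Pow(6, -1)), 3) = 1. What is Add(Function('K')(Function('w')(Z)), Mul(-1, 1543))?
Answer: -535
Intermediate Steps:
Z = -12 (Z = Add(-18, Mul(6, 1)) = Add(-18, 6) = -12)
A = 7 (A = Add(-8, 15) = 7)
Function('K')(h) = Mul(7, h)
Add(Function('K')(Function('w')(Z)), Mul(-1, 1543)) = Add(Mul(7, Pow(-12, 2)), Mul(-1, 1543)) = Add(Mul(7, 144), -1543) = Add(1008, -1543) = -535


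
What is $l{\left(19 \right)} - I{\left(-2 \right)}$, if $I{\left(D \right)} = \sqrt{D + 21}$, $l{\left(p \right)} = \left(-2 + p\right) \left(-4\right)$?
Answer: $-68 - \sqrt{19} \approx -72.359$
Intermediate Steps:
$l{\left(p \right)} = 8 - 4 p$
$I{\left(D \right)} = \sqrt{21 + D}$
$l{\left(19 \right)} - I{\left(-2 \right)} = \left(8 - 76\right) - \sqrt{21 - 2} = \left(8 - 76\right) - \sqrt{19} = -68 - \sqrt{19}$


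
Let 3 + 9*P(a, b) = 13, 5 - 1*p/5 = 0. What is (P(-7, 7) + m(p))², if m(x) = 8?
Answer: 6724/81 ≈ 83.012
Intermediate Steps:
p = 25 (p = 25 - 5*0 = 25 + 0 = 25)
P(a, b) = 10/9 (P(a, b) = -⅓ + (⅑)*13 = -⅓ + 13/9 = 10/9)
(P(-7, 7) + m(p))² = (10/9 + 8)² = (82/9)² = 6724/81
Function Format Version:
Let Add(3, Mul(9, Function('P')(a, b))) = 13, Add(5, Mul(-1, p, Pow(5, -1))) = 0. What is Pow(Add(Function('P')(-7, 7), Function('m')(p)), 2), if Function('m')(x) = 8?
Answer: Rational(6724, 81) ≈ 83.012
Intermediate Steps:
p = 25 (p = Add(25, Mul(-5, 0)) = Add(25, 0) = 25)
Function('P')(a, b) = Rational(10, 9) (Function('P')(a, b) = Add(Rational(-1, 3), Mul(Rational(1, 9), 13)) = Add(Rational(-1, 3), Rational(13, 9)) = Rational(10, 9))
Pow(Add(Function('P')(-7, 7), Function('m')(p)), 2) = Pow(Add(Rational(10, 9), 8), 2) = Pow(Rational(82, 9), 2) = Rational(6724, 81)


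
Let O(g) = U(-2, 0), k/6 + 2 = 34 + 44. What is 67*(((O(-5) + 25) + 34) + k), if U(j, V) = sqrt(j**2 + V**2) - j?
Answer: 34773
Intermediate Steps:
k = 456 (k = -12 + 6*(34 + 44) = -12 + 6*78 = -12 + 468 = 456)
U(j, V) = sqrt(V**2 + j**2) - j
O(g) = 4 (O(g) = sqrt(0**2 + (-2)**2) - 1*(-2) = sqrt(0 + 4) + 2 = sqrt(4) + 2 = 2 + 2 = 4)
67*(((O(-5) + 25) + 34) + k) = 67*(((4 + 25) + 34) + 456) = 67*((29 + 34) + 456) = 67*(63 + 456) = 67*519 = 34773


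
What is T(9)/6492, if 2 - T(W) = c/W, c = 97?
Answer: -79/58428 ≈ -0.0013521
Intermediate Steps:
T(W) = 2 - 97/W
T(9)/6492 = (2 - 97/9)/6492 = (2 - 97*1/9)*(1/6492) = (2 - 97/9)*(1/6492) = -79/9*1/6492 = -79/58428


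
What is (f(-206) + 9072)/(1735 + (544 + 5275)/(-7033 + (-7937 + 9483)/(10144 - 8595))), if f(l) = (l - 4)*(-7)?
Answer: 57414741741/9444798527 ≈ 6.0790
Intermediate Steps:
f(l) = 28 - 7*l (f(l) = (-4 + l)*(-7) = 28 - 7*l)
(f(-206) + 9072)/(1735 + (544 + 5275)/(-7033 + (-7937 + 9483)/(10144 - 8595))) = ((28 - 7*(-206)) + 9072)/(1735 + (544 + 5275)/(-7033 + (-7937 + 9483)/(10144 - 8595))) = ((28 + 1442) + 9072)/(1735 + 5819/(-7033 + 1546/1549)) = (1470 + 9072)/(1735 + 5819/(-7033 + 1546*(1/1549))) = 10542/(1735 + 5819/(-7033 + 1546/1549)) = 10542/(1735 + 5819/(-10892571/1549)) = 10542/(1735 + 5819*(-1549/10892571)) = 10542/(1735 - 9013631/10892571) = 10542/(18889597054/10892571) = 10542*(10892571/18889597054) = 57414741741/9444798527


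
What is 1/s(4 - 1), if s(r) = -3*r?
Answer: -⅑ ≈ -0.11111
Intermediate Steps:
1/s(4 - 1) = 1/(-3*(4 - 1)) = 1/(-3*3) = 1/(-9) = -⅑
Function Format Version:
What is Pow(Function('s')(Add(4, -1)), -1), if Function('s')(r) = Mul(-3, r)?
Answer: Rational(-1, 9) ≈ -0.11111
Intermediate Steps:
Pow(Function('s')(Add(4, -1)), -1) = Pow(Mul(-3, Add(4, -1)), -1) = Pow(Mul(-3, 3), -1) = Pow(-9, -1) = Rational(-1, 9)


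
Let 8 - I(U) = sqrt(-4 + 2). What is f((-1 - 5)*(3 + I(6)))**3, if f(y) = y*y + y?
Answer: 59409467064 - 40981238280*I*sqrt(2) ≈ 5.9409e+10 - 5.7956e+10*I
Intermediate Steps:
I(U) = 8 - I*sqrt(2) (I(U) = 8 - sqrt(-4 + 2) = 8 - sqrt(-2) = 8 - I*sqrt(2))
f(y) = y + y**2 (f(y) = y**2 + y = y + y**2)
f((-1 - 5)*(3 + I(6)))**3 = (((-1 - 5)*(3 + (8 - I*sqrt(2))))*(1 + (-1 - 5)*(3 + (8 - I*sqrt(2)))))**3 = ((-6*(11 - I*sqrt(2)))*(1 - 6*(11 - I*sqrt(2))))**3 = ((-66 + 6*I*sqrt(2))*(1 + (-66 + 6*I*sqrt(2))))**3 = ((-66 + 6*I*sqrt(2))*(-65 + 6*I*sqrt(2)))**3 = (-66 + 6*I*sqrt(2))**3*(-65 + 6*I*sqrt(2))**3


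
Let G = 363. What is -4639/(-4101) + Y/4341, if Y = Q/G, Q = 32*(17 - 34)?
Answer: 2435942131/2154095361 ≈ 1.1308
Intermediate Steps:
Q = -544 (Q = 32*(-17) = -544)
Y = -544/363 ≈ -1.4986
-4639/(-4101) + Y/4341 = -4639/(-4101) - 544/363/4341 = -4639*(-1/4101) - 544/363*1/4341 = 4639/4101 - 544/1575783 = 2435942131/2154095361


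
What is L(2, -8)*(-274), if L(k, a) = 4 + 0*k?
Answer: -1096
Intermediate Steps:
L(k, a) = 4 (L(k, a) = 4 + 0 = 4)
L(2, -8)*(-274) = 4*(-274) = -1096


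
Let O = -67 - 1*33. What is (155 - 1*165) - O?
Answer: 90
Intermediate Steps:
O = -100 (O = -67 - 33 = -100)
(155 - 1*165) - O = (155 - 1*165) - 1*(-100) = (155 - 165) + 100 = -10 + 100 = 90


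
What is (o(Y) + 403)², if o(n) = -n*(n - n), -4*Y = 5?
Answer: 162409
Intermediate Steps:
Y = -5/4 (Y = -¼*5 = -5/4 ≈ -1.2500)
o(n) = 0 (o(n) = -n*0 = -1*0 = 0)
(o(Y) + 403)² = (0 + 403)² = 403² = 162409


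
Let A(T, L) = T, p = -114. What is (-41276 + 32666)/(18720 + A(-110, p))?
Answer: -861/1861 ≈ -0.46265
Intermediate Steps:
(-41276 + 32666)/(18720 + A(-110, p)) = (-41276 + 32666)/(18720 - 110) = -8610/18610 = -8610*1/18610 = -861/1861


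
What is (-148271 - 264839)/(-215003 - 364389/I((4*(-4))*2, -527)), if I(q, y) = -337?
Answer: 69609035/36045811 ≈ 1.9311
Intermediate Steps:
(-148271 - 264839)/(-215003 - 364389/I((4*(-4))*2, -527)) = (-148271 - 264839)/(-215003 - 364389/(-337)) = -413110/(-215003 - 364389*(-1/337)) = -413110/(-215003 + 364389/337) = -413110/(-72091622/337) = -413110*(-337/72091622) = 69609035/36045811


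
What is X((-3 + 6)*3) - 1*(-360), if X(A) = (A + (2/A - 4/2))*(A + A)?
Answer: 490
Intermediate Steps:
X(A) = 2*A*(-2 + A + 2/A) (X(A) = (A + (2/A - 4*½))*(2*A) = (A + (2/A - 2))*(2*A) = (A + (-2 + 2/A))*(2*A) = (-2 + A + 2/A)*(2*A) = 2*A*(-2 + A + 2/A))
X((-3 + 6)*3) - 1*(-360) = (4 - 4*(-3 + 6)*3 + 2*((-3 + 6)*3)²) - 1*(-360) = (4 - 12*3 + 2*(3*3)²) + 360 = (4 - 4*9 + 2*9²) + 360 = (4 - 36 + 2*81) + 360 = (4 - 36 + 162) + 360 = 130 + 360 = 490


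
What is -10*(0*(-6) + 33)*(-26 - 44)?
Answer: 23100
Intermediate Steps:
-10*(0*(-6) + 33)*(-26 - 44) = -10*(0 + 33)*(-70) = -330*(-70) = -10*(-2310) = 23100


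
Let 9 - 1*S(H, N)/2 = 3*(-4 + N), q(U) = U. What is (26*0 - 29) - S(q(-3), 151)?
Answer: 835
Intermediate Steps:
S(H, N) = 42 - 6*N (S(H, N) = 18 - 6*(-4 + N) = 18 - 2*(-12 + 3*N) = 18 + (24 - 6*N) = 42 - 6*N)
(26*0 - 29) - S(q(-3), 151) = (26*0 - 29) - (42 - 6*151) = (0 - 29) - (42 - 906) = -29 - 1*(-864) = -29 + 864 = 835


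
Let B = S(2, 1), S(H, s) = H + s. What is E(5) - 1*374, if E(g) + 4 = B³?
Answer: -351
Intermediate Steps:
B = 3 (B = 2 + 1 = 3)
E(g) = 23 (E(g) = -4 + 3³ = -4 + 27 = 23)
E(5) - 1*374 = 23 - 1*374 = 23 - 374 = -351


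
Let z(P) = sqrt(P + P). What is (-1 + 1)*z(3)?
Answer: 0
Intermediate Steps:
z(P) = sqrt(2)*sqrt(P) (z(P) = sqrt(2*P) = sqrt(2)*sqrt(P))
(-1 + 1)*z(3) = (-1 + 1)*(sqrt(2)*sqrt(3)) = 0*sqrt(6) = 0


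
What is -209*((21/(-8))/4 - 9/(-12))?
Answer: -627/32 ≈ -19.594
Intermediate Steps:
-209*((21/(-8))/4 - 9/(-12)) = -209*((21*(-1/8))*(1/4) - 9*(-1/12)) = -209*(-21/8*1/4 + 3/4) = -209*(-21/32 + 3/4) = -209*3/32 = -627/32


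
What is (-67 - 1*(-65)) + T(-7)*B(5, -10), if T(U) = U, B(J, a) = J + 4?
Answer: -65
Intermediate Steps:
B(J, a) = 4 + J
(-67 - 1*(-65)) + T(-7)*B(5, -10) = (-67 - 1*(-65)) - 7*(4 + 5) = (-67 + 65) - 7*9 = -2 - 63 = -65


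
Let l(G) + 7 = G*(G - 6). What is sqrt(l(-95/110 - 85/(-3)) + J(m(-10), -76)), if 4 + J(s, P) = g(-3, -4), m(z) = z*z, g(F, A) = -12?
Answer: sqrt(2468833)/66 ≈ 23.807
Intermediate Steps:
m(z) = z**2
J(s, P) = -16 (J(s, P) = -4 - 12 = -16)
l(G) = -7 + G*(-6 + G) (l(G) = -7 + G*(G - 6) = -7 + G*(-6 + G))
sqrt(l(-95/110 - 85/(-3)) + J(m(-10), -76)) = sqrt((-7 + (-95/110 - 85/(-3))**2 - 6*(-95/110 - 85/(-3))) - 16) = sqrt((-7 + (-95*1/110 - 85*(-1/3))**2 - 6*(-95*1/110 - 85*(-1/3))) - 16) = sqrt((-7 + (-19/22 + 85/3)**2 - 6*(-19/22 + 85/3)) - 16) = sqrt((-7 + (1813/66)**2 - 6*1813/66) - 16) = sqrt((-7 + 3286969/4356 - 1813/11) - 16) = sqrt(2538529/4356 - 16) = sqrt(2468833/4356) = sqrt(2468833)/66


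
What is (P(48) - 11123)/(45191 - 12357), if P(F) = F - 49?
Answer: -5562/16417 ≈ -0.33880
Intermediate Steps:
P(F) = -49 + F
(P(48) - 11123)/(45191 - 12357) = ((-49 + 48) - 11123)/(45191 - 12357) = (-1 - 11123)/32834 = -11124*1/32834 = -5562/16417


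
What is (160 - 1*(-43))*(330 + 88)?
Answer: 84854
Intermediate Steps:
(160 - 1*(-43))*(330 + 88) = (160 + 43)*418 = 203*418 = 84854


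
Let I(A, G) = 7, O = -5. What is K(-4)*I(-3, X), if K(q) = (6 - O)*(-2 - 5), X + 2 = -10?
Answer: -539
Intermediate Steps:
X = -12 (X = -2 - 10 = -12)
K(q) = -77 (K(q) = (6 - 1*(-5))*(-2 - 5) = (6 + 5)*(-7) = 11*(-7) = -77)
K(-4)*I(-3, X) = -77*7 = -539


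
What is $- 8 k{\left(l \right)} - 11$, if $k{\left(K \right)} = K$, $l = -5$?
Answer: $29$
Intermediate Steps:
$- 8 k{\left(l \right)} - 11 = \left(-8\right) \left(-5\right) - 11 = 40 - 11 = 29$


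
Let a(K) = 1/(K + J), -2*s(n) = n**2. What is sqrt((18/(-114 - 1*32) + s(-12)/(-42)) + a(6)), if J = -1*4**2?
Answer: sqrt(38933090)/5110 ≈ 1.2211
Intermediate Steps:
J = -16 (J = -1*16 = -16)
s(n) = -n**2/2
a(K) = 1/(-16 + K) (a(K) = 1/(K - 16) = 1/(-16 + K))
sqrt((18/(-114 - 1*32) + s(-12)/(-42)) + a(6)) = sqrt((18/(-114 - 1*32) - 1/2*(-12)**2/(-42)) + 1/(-16 + 6)) = sqrt((18/(-114 - 32) - 1/2*144*(-1/42)) + 1/(-10)) = sqrt((18/(-146) - 72*(-1/42)) - 1/10) = sqrt((18*(-1/146) + 12/7) - 1/10) = sqrt((-9/73 + 12/7) - 1/10) = sqrt(813/511 - 1/10) = sqrt(7619/5110) = sqrt(38933090)/5110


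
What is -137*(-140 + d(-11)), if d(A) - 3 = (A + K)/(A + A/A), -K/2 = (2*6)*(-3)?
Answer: 196047/10 ≈ 19605.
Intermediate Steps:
K = 72 (K = -2*2*6*(-3) = -24*(-3) = -2*(-36) = 72)
d(A) = 3 + (72 + A)/(1 + A) (d(A) = 3 + (A + 72)/(A + A/A) = 3 + (72 + A)/(A + 1) = 3 + (72 + A)/(1 + A))
-137*(-140 + d(-11)) = -137*(-140 + (75 + 4*(-11))/(1 - 11)) = -137*(-140 + (75 - 44)/(-10)) = -137*(-140 - ⅒*31) = -137*(-140 - 31/10) = -137*(-1431/10) = 196047/10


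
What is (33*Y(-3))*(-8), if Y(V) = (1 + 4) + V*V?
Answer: -3696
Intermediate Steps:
Y(V) = 5 + V**2
(33*Y(-3))*(-8) = (33*(5 + (-3)**2))*(-8) = (33*(5 + 9))*(-8) = (33*14)*(-8) = 462*(-8) = -3696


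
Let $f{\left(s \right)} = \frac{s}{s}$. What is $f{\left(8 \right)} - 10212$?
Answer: $-10211$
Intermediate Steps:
$f{\left(s \right)} = 1$
$f{\left(8 \right)} - 10212 = 1 - 10212 = -10211$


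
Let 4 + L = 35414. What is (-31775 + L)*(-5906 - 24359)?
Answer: -110013275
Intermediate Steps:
L = 35410 (L = -4 + 35414 = 35410)
(-31775 + L)*(-5906 - 24359) = (-31775 + 35410)*(-5906 - 24359) = 3635*(-30265) = -110013275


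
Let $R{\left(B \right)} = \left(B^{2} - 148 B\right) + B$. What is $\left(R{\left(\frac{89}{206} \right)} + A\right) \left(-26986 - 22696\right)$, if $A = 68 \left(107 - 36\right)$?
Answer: $- \frac{5022696955871}{21218} \approx -2.3672 \cdot 10^{8}$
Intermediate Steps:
$R{\left(B \right)} = B^{2} - 147 B$
$A = 4828$ ($A = 68 \cdot 71 = 4828$)
$\left(R{\left(\frac{89}{206} \right)} + A\right) \left(-26986 - 22696\right) = \left(\frac{89}{206} \left(-147 + \frac{89}{206}\right) + 4828\right) \left(-26986 - 22696\right) = \left(89 \cdot \frac{1}{206} \left(-147 + 89 \cdot \frac{1}{206}\right) + 4828\right) \left(-49682\right) = \left(\frac{89 \left(-147 + \frac{89}{206}\right)}{206} + 4828\right) \left(-49682\right) = \left(\frac{89}{206} \left(- \frac{30193}{206}\right) + 4828\right) \left(-49682\right) = \left(- \frac{2687177}{42436} + 4828\right) \left(-49682\right) = \frac{202193831}{42436} \left(-49682\right) = - \frac{5022696955871}{21218}$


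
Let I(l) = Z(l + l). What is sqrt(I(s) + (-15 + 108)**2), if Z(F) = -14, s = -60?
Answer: sqrt(8635) ≈ 92.925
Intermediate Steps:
I(l) = -14
sqrt(I(s) + (-15 + 108)**2) = sqrt(-14 + (-15 + 108)**2) = sqrt(-14 + 93**2) = sqrt(-14 + 8649) = sqrt(8635)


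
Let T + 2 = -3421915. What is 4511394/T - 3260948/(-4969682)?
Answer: -14549741808/21971368631 ≈ -0.66221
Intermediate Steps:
T = -3421917 (T = -2 - 3421915 = -3421917)
4511394/T - 3260948/(-4969682) = 4511394/(-3421917) - 3260948/(-4969682) = 4511394*(-1/3421917) - 3260948*(-1/4969682) = -501266/380213 + 37918/57787 = -14549741808/21971368631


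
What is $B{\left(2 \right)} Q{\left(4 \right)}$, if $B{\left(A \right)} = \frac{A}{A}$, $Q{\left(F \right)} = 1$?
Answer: $1$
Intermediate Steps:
$B{\left(A \right)} = 1$
$B{\left(2 \right)} Q{\left(4 \right)} = 1 \cdot 1 = 1$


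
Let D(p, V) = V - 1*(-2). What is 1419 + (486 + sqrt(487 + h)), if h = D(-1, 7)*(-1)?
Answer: 1905 + sqrt(478) ≈ 1926.9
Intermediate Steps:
D(p, V) = 2 + V (D(p, V) = V + 2 = 2 + V)
h = -9 (h = (2 + 7)*(-1) = 9*(-1) = -9)
1419 + (486 + sqrt(487 + h)) = 1419 + (486 + sqrt(487 - 9)) = 1419 + (486 + sqrt(478)) = 1905 + sqrt(478)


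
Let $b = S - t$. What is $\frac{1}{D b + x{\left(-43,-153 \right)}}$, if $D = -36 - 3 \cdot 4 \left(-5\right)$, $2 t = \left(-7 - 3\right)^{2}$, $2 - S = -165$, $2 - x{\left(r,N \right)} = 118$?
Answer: $\frac{1}{2692} \approx 0.00037147$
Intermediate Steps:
$x{\left(r,N \right)} = -116$ ($x{\left(r,N \right)} = 2 - 118 = -116$)
$S = 167$ ($S = 2 - -165 = 2 + 165 = 167$)
$t = 50$ ($t = \frac{\left(-7 - 3\right)^{2}}{2} = \frac{\left(-10\right)^{2}}{2} = \frac{1}{2} \cdot 100 = 50$)
$D = 24$ ($D = -36 - 12 \left(-5\right) = -36 - -60 = -36 + 60 = 24$)
$b = 117$ ($b = 167 - 50 = 117$)
$\frac{1}{D b + x{\left(-43,-153 \right)}} = \frac{1}{24 \cdot 117 - 116} = \frac{1}{2808 - 116} = \frac{1}{2692}$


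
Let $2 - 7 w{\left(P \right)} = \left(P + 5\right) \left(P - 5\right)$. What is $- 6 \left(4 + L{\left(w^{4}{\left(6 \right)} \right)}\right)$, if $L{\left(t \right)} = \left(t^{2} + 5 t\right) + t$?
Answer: $- \frac{963742146}{5764801} \approx -167.18$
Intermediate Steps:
$w{\left(P \right)} = \frac{2}{7} - \frac{\left(-5 + P\right) \left(5 + P\right)}{7}$ ($w{\left(P \right)} = \frac{2}{7} - \frac{\left(P + 5\right) \left(P - 5\right)}{7} = \frac{2}{7} - \frac{\left(5 + P\right) \left(-5 + P\right)}{7} = \frac{2}{7} - \frac{\left(-5 + P\right) \left(5 + P\right)}{7}$)
$L{\left(t \right)} = t^{2} + 6 t$
$- 6 \left(4 + L{\left(w^{4}{\left(6 \right)} \right)}\right) = - 6 \left(4 + \left(\frac{27}{7} - \frac{6^{2}}{7}\right)^{4} \left(6 + \left(\frac{27}{7} - \frac{6^{2}}{7}\right)^{4}\right)\right) = - 6 \left(4 + \left(\frac{27}{7} - \frac{36}{7}\right)^{4} \left(6 + \left(\frac{27}{7} - \frac{36}{7}\right)^{4}\right)\right) = - 6 \left(4 + \left(- \frac{9}{7}\right)^{4} \left(6 + \left(- \frac{9}{7}\right)^{4}\right)\right) = - 6 \left(4 + \frac{6561 \left(6 + \frac{6561}{2401}\right)}{2401}\right) = - 6 \left(4 + \frac{6561}{2401} \cdot \frac{20967}{2401}\right) = - 6 \left(4 + \frac{137564487}{5764801}\right) = \left(-6\right) \frac{160623691}{5764801} = - \frac{963742146}{5764801}$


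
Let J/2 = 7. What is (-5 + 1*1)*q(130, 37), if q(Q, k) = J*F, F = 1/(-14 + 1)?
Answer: 56/13 ≈ 4.3077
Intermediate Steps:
J = 14 (J = 2*7 = 14)
F = -1/13 (F = 1/(-13) = -1/13 ≈ -0.076923)
q(Q, k) = -14/13 (q(Q, k) = 14*(-1/13) = -14/13)
(-5 + 1*1)*q(130, 37) = (-5 + 1*1)*(-14/13) = (-5 + 1)*(-14/13) = -4*(-14/13) = 56/13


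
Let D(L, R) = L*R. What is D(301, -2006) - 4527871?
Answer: -5131677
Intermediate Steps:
D(301, -2006) - 4527871 = 301*(-2006) - 4527871 = -603806 - 4527871 = -5131677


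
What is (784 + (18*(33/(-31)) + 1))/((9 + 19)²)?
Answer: 23741/24304 ≈ 0.97684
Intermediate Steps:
(784 + (18*(33/(-31)) + 1))/((9 + 19)²) = (784 + (18*(33*(-1/31)) + 1))/(28²) = (784 + (18*(-33/31) + 1))/784 = (784 + (-594/31 + 1))*(1/784) = (784 - 563/31)*(1/784) = (23741/31)*(1/784) = 23741/24304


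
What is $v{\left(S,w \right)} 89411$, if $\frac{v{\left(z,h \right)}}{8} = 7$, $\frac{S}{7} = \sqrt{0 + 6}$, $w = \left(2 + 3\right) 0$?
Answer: $5007016$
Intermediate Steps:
$w = 0$ ($w = 5 \cdot 0 = 0$)
$S = 7 \sqrt{6}$ ($S = 7 \sqrt{0 + 6} = 7 \sqrt{6} \approx 17.146$)
$v{\left(z,h \right)} = 56$ ($v{\left(z,h \right)} = 8 \cdot 7 = 56$)
$v{\left(S,w \right)} 89411 = 56 \cdot 89411 = 5007016$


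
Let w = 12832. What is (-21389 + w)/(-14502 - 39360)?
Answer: 8557/53862 ≈ 0.15887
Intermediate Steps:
(-21389 + w)/(-14502 - 39360) = (-21389 + 12832)/(-14502 - 39360) = -8557/(-53862) = -8557*(-1/53862) = 8557/53862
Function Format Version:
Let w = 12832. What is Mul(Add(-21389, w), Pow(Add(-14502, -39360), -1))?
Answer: Rational(8557, 53862) ≈ 0.15887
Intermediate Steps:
Mul(Add(-21389, w), Pow(Add(-14502, -39360), -1)) = Mul(Add(-21389, 12832), Pow(Add(-14502, -39360), -1)) = Mul(-8557, Pow(-53862, -1)) = Mul(-8557, Rational(-1, 53862)) = Rational(8557, 53862)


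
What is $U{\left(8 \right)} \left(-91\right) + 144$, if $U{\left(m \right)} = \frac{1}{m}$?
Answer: $\frac{1061}{8} \approx 132.63$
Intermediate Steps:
$U{\left(8 \right)} \left(-91\right) + 144 = \frac{1}{8} \left(-91\right) + 144 = - \frac{91}{8} + 144 = \frac{1061}{8}$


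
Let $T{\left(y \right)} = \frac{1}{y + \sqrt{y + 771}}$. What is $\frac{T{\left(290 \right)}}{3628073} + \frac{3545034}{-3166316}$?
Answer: $- \frac{534008950351107079}{476960470645308826} - \frac{\sqrt{1061}}{301271553847} \approx -1.1196$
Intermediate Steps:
$T{\left(y \right)} = \frac{1}{y + \sqrt{771 + y}}$
$\frac{T{\left(290 \right)}}{3628073} + \frac{3545034}{-3166316} = \frac{1}{\left(290 + \sqrt{771 + 290}\right) 3628073} + \frac{3545034}{-3166316} = \frac{1}{290 + \sqrt{1061}} \cdot \frac{1}{3628073} + 3545034 \left(- \frac{1}{3166316}\right) = \frac{1}{3628073 \left(290 + \sqrt{1061}\right)} - \frac{1772517}{1583158} = - \frac{1772517}{1583158} + \frac{1}{3628073 \left(290 + \sqrt{1061}\right)}$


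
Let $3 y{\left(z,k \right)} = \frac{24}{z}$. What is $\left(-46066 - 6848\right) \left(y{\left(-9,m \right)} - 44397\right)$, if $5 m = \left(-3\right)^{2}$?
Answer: $\frac{7047809678}{3} \approx 2.3493 \cdot 10^{9}$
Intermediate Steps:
$m = \frac{9}{5}$ ($m = \frac{\left(-3\right)^{2}}{5} = \frac{1}{5} \cdot 9 = \frac{9}{5} \approx 1.8$)
$y{\left(z,k \right)} = \frac{8}{z}$ ($y{\left(z,k \right)} = \frac{24 \frac{1}{z}}{3} = \frac{8}{z}$)
$\left(-46066 - 6848\right) \left(y{\left(-9,m \right)} - 44397\right) = \left(-46066 - 6848\right) \left(\frac{8}{-9} - 44397\right) = - 52914 \left(8 \left(- \frac{1}{9}\right) - 44397\right) = - 52914 \left(- \frac{8}{9} - 44397\right) = \left(-52914\right) \left(- \frac{399581}{9}\right) = \frac{7047809678}{3}$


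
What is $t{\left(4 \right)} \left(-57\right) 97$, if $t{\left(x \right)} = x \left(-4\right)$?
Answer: $88464$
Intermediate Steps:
$t{\left(x \right)} = - 4 x$
$t{\left(4 \right)} \left(-57\right) 97 = \left(-4\right) 4 \left(-57\right) 97 = \left(-16\right) \left(-57\right) 97 = 912 \cdot 97 = 88464$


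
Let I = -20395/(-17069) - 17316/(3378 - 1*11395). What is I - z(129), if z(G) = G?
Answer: -17193566798/136842173 ≈ -125.65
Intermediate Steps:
I = 459073519/136842173 (I = -20395*(-1/17069) - 17316/(3378 - 11395) = 20395/17069 - 17316/(-8017) = 20395/17069 - 17316*(-1/8017) = 20395/17069 + 17316/8017 = 459073519/136842173 ≈ 3.3548)
I - z(129) = 459073519/136842173 - 1*129 = 459073519/136842173 - 129 = -17193566798/136842173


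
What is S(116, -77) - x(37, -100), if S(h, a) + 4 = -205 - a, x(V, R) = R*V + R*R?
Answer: -6432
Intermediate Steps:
x(V, R) = R² + R*V (x(V, R) = R*V + R² = R² + R*V)
S(h, a) = -209 - a (S(h, a) = -4 + (-205 - a) = -209 - a)
S(116, -77) - x(37, -100) = (-209 - 1*(-77)) - (-100)*(-100 + 37) = (-209 + 77) - (-100)*(-63) = -132 - 1*6300 = -132 - 6300 = -6432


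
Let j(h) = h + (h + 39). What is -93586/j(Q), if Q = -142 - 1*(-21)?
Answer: 93586/203 ≈ 461.01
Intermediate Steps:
Q = -121 (Q = -142 + 21 = -121)
j(h) = 39 + 2*h (j(h) = h + (39 + h) = 39 + 2*h)
-93586/j(Q) = -93586/(39 + 2*(-121)) = -93586/(39 - 242) = -93586/(-203) = -93586*(-1/203) = 93586/203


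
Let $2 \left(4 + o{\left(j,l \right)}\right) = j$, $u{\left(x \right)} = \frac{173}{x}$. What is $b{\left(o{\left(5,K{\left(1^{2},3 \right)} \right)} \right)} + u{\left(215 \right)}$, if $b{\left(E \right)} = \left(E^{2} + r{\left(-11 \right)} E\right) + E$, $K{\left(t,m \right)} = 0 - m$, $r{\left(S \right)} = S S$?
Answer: $- \frac{154753}{860} \approx -179.95$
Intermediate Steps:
$r{\left(S \right)} = S^{2}$
$K{\left(t,m \right)} = - m$
$o{\left(j,l \right)} = -4 + \frac{j}{2}$
$b{\left(E \right)} = E^{2} + 122 E$ ($b{\left(E \right)} = \left(E^{2} + \left(-11\right)^{2} E\right) + E = \left(E^{2} + 121 E\right) + E = E^{2} + 122 E$)
$b{\left(o{\left(5,K{\left(1^{2},3 \right)} \right)} \right)} + u{\left(215 \right)} = \left(-4 + \frac{1}{2} \cdot 5\right) \left(122 + \left(-4 + \frac{1}{2} \cdot 5\right)\right) + \frac{173}{215} = \left(-4 + \frac{5}{2}\right) \left(122 + \left(-4 + \frac{5}{2}\right)\right) + 173 \cdot \frac{1}{215} = - \frac{3 \left(122 - \frac{3}{2}\right)}{2} + \frac{173}{215} = \left(- \frac{3}{2}\right) \frac{241}{2} + \frac{173}{215} = - \frac{723}{4} + \frac{173}{215} = - \frac{154753}{860}$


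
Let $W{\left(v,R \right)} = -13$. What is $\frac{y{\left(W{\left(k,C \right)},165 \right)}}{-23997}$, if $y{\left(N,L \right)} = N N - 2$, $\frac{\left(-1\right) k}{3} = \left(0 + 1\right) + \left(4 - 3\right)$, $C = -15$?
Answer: $- \frac{167}{23997} \approx -0.0069592$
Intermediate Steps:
$k = -6$ ($k = - 3 \left(\left(0 + 1\right) + \left(4 - 3\right)\right) = - 3 \left(1 + 1\right) = \left(-3\right) 2 = -6$)
$y{\left(N,L \right)} = -2 + N^{2}$ ($y{\left(N,L \right)} = N^{2} - 2 = -2 + N^{2}$)
$\frac{y{\left(W{\left(k,C \right)},165 \right)}}{-23997} = \frac{-2 + \left(-13\right)^{2}}{-23997} = \left(-2 + 169\right) \left(- \frac{1}{23997}\right) = 167 \left(- \frac{1}{23997}\right) = - \frac{167}{23997}$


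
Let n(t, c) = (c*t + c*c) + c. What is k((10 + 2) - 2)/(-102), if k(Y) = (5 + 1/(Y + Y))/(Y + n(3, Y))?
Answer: -101/306000 ≈ -0.00033007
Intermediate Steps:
n(t, c) = c + c² + c*t (n(t, c) = (c*t + c²) + c = (c² + c*t) + c = c + c² + c*t)
k(Y) = (5 + 1/(2*Y))/(Y + Y*(4 + Y)) (k(Y) = (5 + 1/(Y + Y))/(Y + Y*(1 + Y + 3)) = (5 + 1/(2*Y))/(Y + Y*(4 + Y)))
k((10 + 2) - 2)/(-102) = ((1 + 10*((10 + 2) - 2))/(2*((10 + 2) - 2)²*(5 + ((10 + 2) - 2))))/(-102) = ((1 + 10*(12 - 2))/(2*(12 - 2)²*(5 + (12 - 2))))*(-1/102) = ((½)*(1 + 10*10)/(10²*(5 + 10)))*(-1/102) = ((½)*(1/100)*(1 + 100)/15)*(-1/102) = ((½)*(1/100)*(1/15)*101)*(-1/102) = (101/3000)*(-1/102) = -101/306000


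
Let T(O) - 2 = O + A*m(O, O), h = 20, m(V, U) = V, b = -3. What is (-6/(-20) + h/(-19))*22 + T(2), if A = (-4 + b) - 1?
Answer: -2713/95 ≈ -28.558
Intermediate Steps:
A = -8 (A = (-4 - 3) - 1 = -7 - 1 = -8)
T(O) = 2 - 7*O (T(O) = 2 + (O - 8*O) = 2 - 7*O)
(-6/(-20) + h/(-19))*22 + T(2) = (-6/(-20) + 20/(-19))*22 + (2 - 7*2) = (-6*(-1/20) + 20*(-1/19))*22 + (2 - 14) = (3/10 - 20/19)*22 - 12 = -143/190*22 - 12 = -1573/95 - 12 = -2713/95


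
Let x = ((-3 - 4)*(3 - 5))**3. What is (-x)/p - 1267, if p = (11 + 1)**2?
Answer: -23149/18 ≈ -1286.1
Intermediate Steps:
p = 144 (p = 12**2 = 144)
x = 2744 (x = (-7*(-2))**3 = 14**3 = 2744)
(-x)/p - 1267 = (-1*2744)/144 - 1267 = (1/144)*(-2744) - 1267 = -343/18 - 1267 = -23149/18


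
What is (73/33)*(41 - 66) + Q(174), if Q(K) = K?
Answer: 3917/33 ≈ 118.70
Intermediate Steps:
(73/33)*(41 - 66) + Q(174) = (73/33)*(41 - 66) + 174 = (73*(1/33))*(-25) + 174 = (73/33)*(-25) + 174 = -1825/33 + 174 = 3917/33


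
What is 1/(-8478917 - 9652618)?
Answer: -1/18131535 ≈ -5.5153e-8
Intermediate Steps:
1/(-8478917 - 9652618) = 1/(-18131535) = -1/18131535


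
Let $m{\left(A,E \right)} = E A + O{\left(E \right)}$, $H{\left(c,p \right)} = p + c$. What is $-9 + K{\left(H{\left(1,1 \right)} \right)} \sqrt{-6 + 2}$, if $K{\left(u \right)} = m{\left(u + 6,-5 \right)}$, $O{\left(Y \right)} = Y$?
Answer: $-9 - 90 i \approx -9.0 - 90.0 i$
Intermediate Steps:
$H{\left(c,p \right)} = c + p$
$m{\left(A,E \right)} = E + A E$ ($m{\left(A,E \right)} = E A + E = A E + E = E + A E$)
$K{\left(u \right)} = -35 - 5 u$ ($K{\left(u \right)} = - 5 \left(1 + \left(u + 6\right)\right) = - 5 \left(1 + \left(6 + u\right)\right) = - 5 \left(7 + u\right) = -35 - 5 u$)
$-9 + K{\left(H{\left(1,1 \right)} \right)} \sqrt{-6 + 2} = -9 + \left(-35 - 5 \left(1 + 1\right)\right) \sqrt{-6 + 2} = -9 + \left(-35 - 10\right) \sqrt{-4} = -9 + \left(-35 - 10\right) 2 i = -9 - 45 \cdot 2 i = -9 - 90 i$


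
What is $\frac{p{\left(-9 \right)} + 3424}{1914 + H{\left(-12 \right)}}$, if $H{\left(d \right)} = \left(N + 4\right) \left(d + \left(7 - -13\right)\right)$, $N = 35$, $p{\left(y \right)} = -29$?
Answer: $\frac{485}{318} \approx 1.5252$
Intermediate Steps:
$H{\left(d \right)} = 780 + 39 d$ ($H{\left(d \right)} = \left(35 + 4\right) \left(d + \left(7 - -13\right)\right) = 39 \left(d + \left(7 + 13\right)\right) = 39 \left(d + 20\right) = 39 \left(20 + d\right) = 780 + 39 d$)
$\frac{p{\left(-9 \right)} + 3424}{1914 + H{\left(-12 \right)}} = \frac{-29 + 3424}{1914 + \left(780 + 39 \left(-12\right)\right)} = \frac{3395}{1914 + \left(780 - 468\right)} = \frac{3395}{1914 + 312} = \frac{3395}{2226} = 3395 \cdot \frac{1}{2226} = \frac{485}{318}$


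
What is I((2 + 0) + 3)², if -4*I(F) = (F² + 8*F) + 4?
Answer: 4761/16 ≈ 297.56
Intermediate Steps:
I(F) = -1 - 2*F - F²/4 (I(F) = -((F² + 8*F) + 4)/4 = -(4 + F² + 8*F)/4 = -1 - 2*F - F²/4)
I((2 + 0) + 3)² = (-1 - 2*((2 + 0) + 3) - ((2 + 0) + 3)²/4)² = (-1 - 2*(2 + 3) - (2 + 3)²/4)² = (-1 - 2*5 - ¼*5²)² = (-1 - 10 - ¼*25)² = (-1 - 10 - 25/4)² = (-69/4)² = 4761/16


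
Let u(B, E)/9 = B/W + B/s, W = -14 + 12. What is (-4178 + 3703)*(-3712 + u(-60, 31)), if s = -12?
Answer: 1613575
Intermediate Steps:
W = -2
u(B, E) = -21*B/4 (u(B, E) = 9*(B/(-2) + B/(-12)) = 9*(B*(-1/2) + B*(-1/12)) = 9*(-B/2 - B/12) = 9*(-7*B/12) = -21*B/4)
(-4178 + 3703)*(-3712 + u(-60, 31)) = (-4178 + 3703)*(-3712 - 21/4*(-60)) = -475*(-3712 + 315) = -475*(-3397) = 1613575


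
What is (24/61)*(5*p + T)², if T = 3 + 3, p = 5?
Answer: 23064/61 ≈ 378.10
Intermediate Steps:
T = 6
(24/61)*(5*p + T)² = (24/61)*(5*5 + 6)² = (24*(1/61))*(25 + 6)² = (24/61)*31² = (24/61)*961 = 23064/61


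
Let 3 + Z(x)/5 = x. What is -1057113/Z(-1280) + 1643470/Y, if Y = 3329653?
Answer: 3530362331839/21359723995 ≈ 165.28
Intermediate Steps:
Z(x) = -15 + 5*x
-1057113/Z(-1280) + 1643470/Y = -1057113/(-15 + 5*(-1280)) + 1643470/3329653 = -1057113/(-15 - 6400) + 1643470*(1/3329653) = -1057113/(-6415) + 1643470/3329653 = -1057113*(-1/6415) + 1643470/3329653 = 1057113/6415 + 1643470/3329653 = 3530362331839/21359723995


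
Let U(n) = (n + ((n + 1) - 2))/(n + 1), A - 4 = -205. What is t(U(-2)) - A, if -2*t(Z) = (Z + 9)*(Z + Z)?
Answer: 131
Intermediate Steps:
A = -201 (A = 4 - 205 = -201)
U(n) = (-1 + 2*n)/(1 + n) (U(n) = (n + ((1 + n) - 2))/(1 + n) = (n + (-1 + n))/(1 + n) = (-1 + 2*n)/(1 + n))
t(Z) = -Z*(9 + Z) (t(Z) = -(Z + 9)*(Z + Z)/2 = -(9 + Z)*2*Z/2 = -Z*(9 + Z))
t(U(-2)) - A = -(-1 + 2*(-2))/(1 - 2)*(9 + (-1 + 2*(-2))/(1 - 2)) - 1*(-201) = -(-1 - 4)/(-1)*(9 + (-1 - 4)/(-1)) + 201 = -(-1*(-5))*(9 - 1*(-5)) + 201 = -1*5*(9 + 5) + 201 = -1*5*14 + 201 = -70 + 201 = 131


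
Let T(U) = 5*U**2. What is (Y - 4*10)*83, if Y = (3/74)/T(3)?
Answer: -3685117/1110 ≈ -3319.9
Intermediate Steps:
Y = 1/1110 (Y = (3/74)/((5*3**2)) = (3*(1/74))/((5*9)) = (3/74)/45 = (3/74)*(1/45) = 1/1110 ≈ 0.00090090)
(Y - 4*10)*83 = (1/1110 - 4*10)*83 = (1/1110 - 40)*83 = -44399/1110*83 = -3685117/1110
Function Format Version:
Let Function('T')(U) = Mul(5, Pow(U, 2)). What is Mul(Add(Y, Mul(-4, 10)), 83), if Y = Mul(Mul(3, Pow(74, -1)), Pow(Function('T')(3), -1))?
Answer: Rational(-3685117, 1110) ≈ -3319.9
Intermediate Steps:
Y = Rational(1, 1110) (Y = Mul(Mul(3, Pow(74, -1)), Pow(Mul(5, Pow(3, 2)), -1)) = Mul(Mul(3, Rational(1, 74)), Pow(Mul(5, 9), -1)) = Mul(Rational(3, 74), Pow(45, -1)) = Mul(Rational(3, 74), Rational(1, 45)) = Rational(1, 1110) ≈ 0.00090090)
Mul(Add(Y, Mul(-4, 10)), 83) = Mul(Add(Rational(1, 1110), Mul(-4, 10)), 83) = Mul(Add(Rational(1, 1110), -40), 83) = Mul(Rational(-44399, 1110), 83) = Rational(-3685117, 1110)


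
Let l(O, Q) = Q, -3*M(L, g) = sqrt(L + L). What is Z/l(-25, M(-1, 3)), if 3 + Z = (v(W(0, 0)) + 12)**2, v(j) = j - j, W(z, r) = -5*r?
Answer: 423*I*sqrt(2)/2 ≈ 299.11*I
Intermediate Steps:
M(L, g) = -sqrt(2)*sqrt(L)/3 (M(L, g) = -sqrt(L + L)/3 = -sqrt(2)*sqrt(L)/3)
v(j) = 0
Z = 141 (Z = -3 + (0 + 12)**2 = -3 + 12**2 = -3 + 144 = 141)
Z/l(-25, M(-1, 3)) = 141/((-sqrt(2)*sqrt(-1)/3)) = 141/((-sqrt(2)*I/3)) = 141/((-I*sqrt(2)/3)) = 141*(3*I*sqrt(2)/2) = 423*I*sqrt(2)/2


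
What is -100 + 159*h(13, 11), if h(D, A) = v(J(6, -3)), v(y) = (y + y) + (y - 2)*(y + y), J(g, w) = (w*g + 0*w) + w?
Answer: 146816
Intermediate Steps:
J(g, w) = w + g*w (J(g, w) = (g*w + 0) + w = g*w + w = w + g*w)
v(y) = 2*y + 2*y*(-2 + y) (v(y) = 2*y + (-2 + y)*(2*y) = 2*y + 2*y*(-2 + y))
h(D, A) = 924 (h(D, A) = 2*(-3*(1 + 6))*(-1 - 3*(1 + 6)) = 2*(-3*7)*(-1 - 3*7) = 2*(-21)*(-1 - 21) = 2*(-21)*(-22) = 924)
-100 + 159*h(13, 11) = -100 + 159*924 = -100 + 146916 = 146816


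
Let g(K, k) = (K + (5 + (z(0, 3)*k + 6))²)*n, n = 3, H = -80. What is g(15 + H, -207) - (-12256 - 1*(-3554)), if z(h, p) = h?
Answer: 8870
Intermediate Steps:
g(K, k) = 363 + 3*K (g(K, k) = (K + (5 + (0*k + 6))²)*3 = (K + (5 + (0 + 6))²)*3 = (K + (5 + 6)²)*3 = (K + 11²)*3 = (K + 121)*3 = (121 + K)*3 = 363 + 3*K)
g(15 + H, -207) - (-12256 - 1*(-3554)) = (363 + 3*(15 - 80)) - (-12256 - 1*(-3554)) = (363 + 3*(-65)) - (-12256 + 3554) = (363 - 195) - 1*(-8702) = 168 + 8702 = 8870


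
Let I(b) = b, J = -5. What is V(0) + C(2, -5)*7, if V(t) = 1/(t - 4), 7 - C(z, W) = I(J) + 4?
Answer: 223/4 ≈ 55.750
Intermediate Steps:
C(z, W) = 8 (C(z, W) = 7 - (-5 + 4) = 7 - 1*(-1) = 7 + 1 = 8)
V(t) = 1/(-4 + t)
V(0) + C(2, -5)*7 = 1/(-4 + 0) + 8*7 = 1/(-4) + 56 = -1/4 + 56 = 223/4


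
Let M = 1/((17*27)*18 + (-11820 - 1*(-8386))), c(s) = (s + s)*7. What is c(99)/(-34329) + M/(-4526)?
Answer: -10095417379/250047034904 ≈ -0.040374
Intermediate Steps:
c(s) = 14*s (c(s) = (2*s)*7 = 14*s)
M = 1/4828 (M = 1/(459*18 + (-11820 + 8386)) = 1/(8262 - 3434) = 1/4828 ≈ 0.00020713)
c(99)/(-34329) + M/(-4526) = (14*99)/(-34329) + (1/4828)/(-4526) = 1386*(-1/34329) + (1/4828)*(-1/4526) = -462/11443 - 1/21851528 = -10095417379/250047034904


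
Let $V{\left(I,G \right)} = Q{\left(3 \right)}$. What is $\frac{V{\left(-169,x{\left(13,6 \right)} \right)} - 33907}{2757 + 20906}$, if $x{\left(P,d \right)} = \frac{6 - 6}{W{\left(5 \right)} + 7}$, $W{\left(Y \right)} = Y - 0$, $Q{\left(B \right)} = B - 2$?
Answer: $- \frac{33906}{23663} \approx -1.4329$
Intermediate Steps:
$Q{\left(B \right)} = -2 + B$ ($Q{\left(B \right)} = B - 2 = -2 + B$)
$W{\left(Y \right)} = Y$ ($W{\left(Y \right)} = Y + 0 = Y$)
$x{\left(P,d \right)} = 0$ ($x{\left(P,d \right)} = \frac{6 - 6}{5 + 7} = \frac{0}{12} = 0 \cdot \frac{1}{12} = 0$)
$V{\left(I,G \right)} = 1$ ($V{\left(I,G \right)} = -2 + 3 = 1$)
$\frac{V{\left(-169,x{\left(13,6 \right)} \right)} - 33907}{2757 + 20906} = \frac{1 - 33907}{2757 + 20906} = - \frac{33906}{23663}$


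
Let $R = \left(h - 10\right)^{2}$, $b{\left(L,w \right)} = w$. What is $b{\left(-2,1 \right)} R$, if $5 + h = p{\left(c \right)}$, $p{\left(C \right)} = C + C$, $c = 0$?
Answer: $225$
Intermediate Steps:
$p{\left(C \right)} = 2 C$
$h = -5$ ($h = -5 + 2 \cdot 0 = -5 + 0 = -5$)
$R = 225$ ($R = \left(-5 - 10\right)^{2} = \left(-15\right)^{2} = 225$)
$b{\left(-2,1 \right)} R = 1 \cdot 225 = 225$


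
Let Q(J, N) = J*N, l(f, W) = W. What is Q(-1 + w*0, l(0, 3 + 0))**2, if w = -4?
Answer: 9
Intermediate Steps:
Q(-1 + w*0, l(0, 3 + 0))**2 = ((-1 - 4*0)*(3 + 0))**2 = ((-1 + 0)*3)**2 = (-1*3)**2 = (-3)**2 = 9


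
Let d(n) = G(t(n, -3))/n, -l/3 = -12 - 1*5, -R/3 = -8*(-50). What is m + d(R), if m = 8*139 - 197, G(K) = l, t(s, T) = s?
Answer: 365983/400 ≈ 914.96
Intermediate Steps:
R = -1200 (R = -(-24)*(-50) = -3*400 = -1200)
l = 51 (l = -3*(-12 - 1*5) = -3*(-12 - 5) = -3*(-17) = 51)
G(K) = 51
m = 915 (m = 1112 - 197 = 915)
d(n) = 51/n
m + d(R) = 915 + 51/(-1200) = 915 + 51*(-1/1200) = 915 - 17/400 = 365983/400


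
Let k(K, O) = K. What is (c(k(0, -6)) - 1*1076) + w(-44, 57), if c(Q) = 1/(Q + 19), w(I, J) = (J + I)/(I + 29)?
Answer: -306892/285 ≈ -1076.8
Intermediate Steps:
w(I, J) = (I + J)/(29 + I)
c(Q) = 1/(19 + Q)
(c(k(0, -6)) - 1*1076) + w(-44, 57) = (1/(19 + 0) - 1*1076) + (-44 + 57)/(29 - 44) = (1/19 - 1076) + 13/(-15) = (1/19 - 1076) - 1/15*13 = -20443/19 - 13/15 = -306892/285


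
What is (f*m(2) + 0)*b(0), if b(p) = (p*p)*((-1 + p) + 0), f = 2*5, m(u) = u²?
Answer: 0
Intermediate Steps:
f = 10
b(p) = p²*(-1 + p)
(f*m(2) + 0)*b(0) = (10*2² + 0)*(0²*(-1 + 0)) = (10*4 + 0)*(0*(-1)) = (40 + 0)*0 = 40*0 = 0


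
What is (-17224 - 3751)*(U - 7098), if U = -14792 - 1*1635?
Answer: 493436875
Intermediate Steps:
U = -16427 (U = -14792 - 1635 = -16427)
(-17224 - 3751)*(U - 7098) = (-17224 - 3751)*(-16427 - 7098) = -20975*(-23525) = 493436875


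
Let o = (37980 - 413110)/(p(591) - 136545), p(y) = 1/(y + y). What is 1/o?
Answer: 161396189/443403660 ≈ 0.36399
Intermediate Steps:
p(y) = 1/(2*y)
o = 443403660/161396189 (o = (37980 - 413110)/((1/2)/591 - 136545) = -375130/((1/2)*(1/591) - 136545) = -375130/(1/1182 - 136545) = -375130/(-161396189/1182) = -375130*(-1182/161396189) = 443403660/161396189 ≈ 2.7473)
1/o = 1/(443403660/161396189) = 161396189/443403660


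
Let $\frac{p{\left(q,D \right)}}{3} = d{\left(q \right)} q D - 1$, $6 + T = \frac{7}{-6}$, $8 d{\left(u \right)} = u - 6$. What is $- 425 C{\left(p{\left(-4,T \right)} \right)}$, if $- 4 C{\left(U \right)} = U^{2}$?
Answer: $\frac{20757425}{16} \approx 1.2973 \cdot 10^{6}$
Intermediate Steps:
$d{\left(u \right)} = - \frac{3}{4} + \frac{u}{8}$ ($d{\left(u \right)} = \frac{u - 6}{8} = \frac{-6 + u}{8} = - \frac{3}{4} + \frac{u}{8}$)
$T = - \frac{43}{6}$ ($T = -6 + \frac{7}{-6} = -6 + 7 \left(- \frac{1}{6}\right) = -6 - \frac{7}{6} = - \frac{43}{6} \approx -7.1667$)
$p{\left(q,D \right)} = -3 + 3 D q \left(- \frac{3}{4} + \frac{q}{8}\right)$ ($p{\left(q,D \right)} = 3 \left(\left(- \frac{3}{4} + \frac{q}{8}\right) q D - 1\right) = 3 \left(q \left(- \frac{3}{4} + \frac{q}{8}\right) D - 1\right) = 3 \left(D q \left(- \frac{3}{4} + \frac{q}{8}\right) - 1\right) = 3 \left(-1 + D q \left(- \frac{3}{4} + \frac{q}{8}\right)\right) = -3 + 3 D q \left(- \frac{3}{4} + \frac{q}{8}\right)$)
$C{\left(U \right)} = - \frac{U^{2}}{4}$
$- 425 C{\left(p{\left(-4,T \right)} \right)} = - 425 \left(- \frac{\left(-3 + \frac{3}{8} \left(- \frac{43}{6}\right) \left(-4\right) \left(-6 - 4\right)\right)^{2}}{4}\right) = - 425 \left(- \frac{\left(-3 + \frac{3}{8} \left(- \frac{43}{6}\right) \left(-4\right) \left(-10\right)\right)^{2}}{4}\right) = - 425 \left(- \frac{\left(-3 - \frac{215}{2}\right)^{2}}{4}\right) = - 425 \left(- \frac{\left(- \frac{221}{2}\right)^{2}}{4}\right) = - 425 \left(\left(- \frac{1}{4}\right) \frac{48841}{4}\right) = \left(-425\right) \left(- \frac{48841}{16}\right) = \frac{20757425}{16}$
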